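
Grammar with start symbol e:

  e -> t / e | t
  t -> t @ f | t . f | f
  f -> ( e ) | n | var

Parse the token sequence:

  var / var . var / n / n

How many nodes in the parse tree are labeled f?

5

[e [t [f var]] / [e [t [t [f var]] . [f var]] / [e [t [f n]] / [e [t [f n]]]]]]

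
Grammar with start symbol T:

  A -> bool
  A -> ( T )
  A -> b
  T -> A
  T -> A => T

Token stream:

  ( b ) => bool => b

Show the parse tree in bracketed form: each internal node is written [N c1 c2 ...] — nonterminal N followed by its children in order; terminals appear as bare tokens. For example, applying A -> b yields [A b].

[T [A ( [T [A b]] )] => [T [A bool] => [T [A b]]]]

T
A => T
( T ) => T
( A ) => T
( b ) => T
( b ) => A => T
( b ) => bool => T
( b ) => bool => A
( b ) => bool => b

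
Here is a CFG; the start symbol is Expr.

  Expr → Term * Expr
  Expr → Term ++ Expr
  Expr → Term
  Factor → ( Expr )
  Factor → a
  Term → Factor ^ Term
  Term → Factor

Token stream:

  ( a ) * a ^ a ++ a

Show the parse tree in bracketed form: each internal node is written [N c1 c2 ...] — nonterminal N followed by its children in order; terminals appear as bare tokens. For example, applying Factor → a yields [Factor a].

Expr
Term * Expr
Factor * Expr
( Expr ) * Expr
( Term ) * Expr
( Factor ) * Expr
( a ) * Expr
( a ) * Term ++ Expr
( a ) * Factor ^ Term ++ Expr
( a ) * a ^ Term ++ Expr
( a ) * a ^ Factor ++ Expr
( a ) * a ^ a ++ Expr
( a ) * a ^ a ++ Term
( a ) * a ^ a ++ Factor
( a ) * a ^ a ++ a

[Expr [Term [Factor ( [Expr [Term [Factor a]]] )]] * [Expr [Term [Factor a] ^ [Term [Factor a]]] ++ [Expr [Term [Factor a]]]]]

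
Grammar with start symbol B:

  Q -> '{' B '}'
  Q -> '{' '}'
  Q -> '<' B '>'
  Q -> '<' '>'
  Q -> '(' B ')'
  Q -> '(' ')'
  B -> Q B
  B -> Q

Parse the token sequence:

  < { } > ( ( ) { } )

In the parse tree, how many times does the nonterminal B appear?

5

[B [Q < [B [Q { }]] >] [B [Q ( [B [Q ( )] [B [Q { }]]] )]]]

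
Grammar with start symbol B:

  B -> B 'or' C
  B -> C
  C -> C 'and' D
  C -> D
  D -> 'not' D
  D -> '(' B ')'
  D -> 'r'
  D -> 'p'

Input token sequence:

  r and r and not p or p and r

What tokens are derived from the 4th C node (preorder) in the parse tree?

[B [B [C [C [C [D r]] and [D r]] and [D not [D p]]]] or [C [C [D p]] and [D r]]]

p and r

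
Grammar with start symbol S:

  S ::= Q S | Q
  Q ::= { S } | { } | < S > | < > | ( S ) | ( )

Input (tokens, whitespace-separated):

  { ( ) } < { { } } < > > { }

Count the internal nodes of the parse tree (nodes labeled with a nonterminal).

14

[S [Q { [S [Q ( )]] }] [S [Q < [S [Q { [S [Q { }]] }] [S [Q < >]]] >] [S [Q { }]]]]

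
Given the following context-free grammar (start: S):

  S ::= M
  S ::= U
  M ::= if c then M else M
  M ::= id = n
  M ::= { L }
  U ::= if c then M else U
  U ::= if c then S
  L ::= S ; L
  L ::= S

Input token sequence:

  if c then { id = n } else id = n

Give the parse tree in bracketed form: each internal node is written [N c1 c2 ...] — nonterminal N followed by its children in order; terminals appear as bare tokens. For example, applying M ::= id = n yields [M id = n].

[S [M if c then [M { [L [S [M id = n]]] }] else [M id = n]]]

S
M
if c then M else M
if c then { L } else M
if c then { S } else M
if c then { M } else M
if c then { id = n } else M
if c then { id = n } else id = n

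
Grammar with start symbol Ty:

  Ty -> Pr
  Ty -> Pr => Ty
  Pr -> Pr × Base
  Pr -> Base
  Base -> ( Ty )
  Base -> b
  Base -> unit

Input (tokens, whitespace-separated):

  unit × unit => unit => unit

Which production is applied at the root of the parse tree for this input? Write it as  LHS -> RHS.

Ty -> Pr => Ty

[Ty [Pr [Pr [Base unit]] × [Base unit]] => [Ty [Pr [Base unit]] => [Ty [Pr [Base unit]]]]]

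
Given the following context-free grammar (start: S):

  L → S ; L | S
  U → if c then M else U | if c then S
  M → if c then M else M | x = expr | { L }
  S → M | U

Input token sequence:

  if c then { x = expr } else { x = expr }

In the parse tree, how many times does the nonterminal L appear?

[S [M if c then [M { [L [S [M x = expr]]] }] else [M { [L [S [M x = expr]]] }]]]

2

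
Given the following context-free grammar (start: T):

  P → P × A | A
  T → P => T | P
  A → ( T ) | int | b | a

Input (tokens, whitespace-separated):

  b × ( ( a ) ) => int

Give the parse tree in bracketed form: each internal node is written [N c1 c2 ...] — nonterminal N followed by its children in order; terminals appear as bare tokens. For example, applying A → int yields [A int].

T
P => T
P × A => T
A × A => T
b × A => T
b × ( T ) => T
b × ( P ) => T
b × ( A ) => T
b × ( ( T ) ) => T
b × ( ( P ) ) => T
b × ( ( A ) ) => T
b × ( ( a ) ) => T
b × ( ( a ) ) => P
b × ( ( a ) ) => A
b × ( ( a ) ) => int

[T [P [P [A b]] × [A ( [T [P [A ( [T [P [A a]]] )]]] )]] => [T [P [A int]]]]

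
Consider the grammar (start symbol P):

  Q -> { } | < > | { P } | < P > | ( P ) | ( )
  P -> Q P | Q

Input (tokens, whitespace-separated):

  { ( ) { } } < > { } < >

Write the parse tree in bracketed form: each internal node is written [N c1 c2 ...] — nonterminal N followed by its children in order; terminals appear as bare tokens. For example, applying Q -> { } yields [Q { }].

P
Q P
{ P } P
{ Q P } P
{ ( ) P } P
{ ( ) Q } P
{ ( ) { } } P
{ ( ) { } } Q P
{ ( ) { } } < > P
{ ( ) { } } < > Q P
{ ( ) { } } < > { } P
{ ( ) { } } < > { } Q
{ ( ) { } } < > { } < >

[P [Q { [P [Q ( )] [P [Q { }]]] }] [P [Q < >] [P [Q { }] [P [Q < >]]]]]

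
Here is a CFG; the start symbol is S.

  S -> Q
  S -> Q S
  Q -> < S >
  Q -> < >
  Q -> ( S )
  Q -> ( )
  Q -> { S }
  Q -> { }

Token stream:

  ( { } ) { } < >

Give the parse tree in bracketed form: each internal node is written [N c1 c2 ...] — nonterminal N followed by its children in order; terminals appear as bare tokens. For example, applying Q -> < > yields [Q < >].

S
Q S
( S ) S
( Q ) S
( { } ) S
( { } ) Q S
( { } ) { } S
( { } ) { } Q
( { } ) { } < >

[S [Q ( [S [Q { }]] )] [S [Q { }] [S [Q < >]]]]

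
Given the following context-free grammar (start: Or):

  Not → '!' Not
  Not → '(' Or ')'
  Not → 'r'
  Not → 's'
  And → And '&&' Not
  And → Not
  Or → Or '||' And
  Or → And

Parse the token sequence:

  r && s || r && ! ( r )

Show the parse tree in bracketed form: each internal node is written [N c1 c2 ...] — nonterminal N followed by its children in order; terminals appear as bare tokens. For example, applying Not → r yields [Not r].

Or
Or || And
And || And
And && Not || And
Not && Not || And
r && Not || And
r && s || And
r && s || And && Not
r && s || Not && Not
r && s || r && Not
r && s || r && ! Not
r && s || r && ! ( Or )
r && s || r && ! ( And )
r && s || r && ! ( Not )
r && s || r && ! ( r )

[Or [Or [And [And [Not r]] && [Not s]]] || [And [And [Not r]] && [Not ! [Not ( [Or [And [Not r]]] )]]]]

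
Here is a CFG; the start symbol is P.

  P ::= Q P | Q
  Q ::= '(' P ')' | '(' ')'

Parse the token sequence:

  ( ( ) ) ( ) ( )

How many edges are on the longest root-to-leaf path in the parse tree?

4

[P [Q ( [P [Q ( )]] )] [P [Q ( )] [P [Q ( )]]]]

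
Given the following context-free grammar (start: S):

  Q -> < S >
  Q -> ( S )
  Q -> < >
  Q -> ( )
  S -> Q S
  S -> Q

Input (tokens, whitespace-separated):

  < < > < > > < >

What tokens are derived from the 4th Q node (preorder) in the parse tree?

< >

[S [Q < [S [Q < >] [S [Q < >]]] >] [S [Q < >]]]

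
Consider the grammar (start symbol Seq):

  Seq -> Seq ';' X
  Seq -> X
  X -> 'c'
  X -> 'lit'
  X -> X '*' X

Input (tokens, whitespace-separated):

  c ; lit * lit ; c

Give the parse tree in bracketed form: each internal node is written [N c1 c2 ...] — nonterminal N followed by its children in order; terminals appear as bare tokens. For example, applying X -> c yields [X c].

Seq
Seq ; X
Seq ; X ; X
X ; X ; X
c ; X ; X
c ; X * X ; X
c ; lit * X ; X
c ; lit * lit ; X
c ; lit * lit ; c

[Seq [Seq [Seq [X c]] ; [X [X lit] * [X lit]]] ; [X c]]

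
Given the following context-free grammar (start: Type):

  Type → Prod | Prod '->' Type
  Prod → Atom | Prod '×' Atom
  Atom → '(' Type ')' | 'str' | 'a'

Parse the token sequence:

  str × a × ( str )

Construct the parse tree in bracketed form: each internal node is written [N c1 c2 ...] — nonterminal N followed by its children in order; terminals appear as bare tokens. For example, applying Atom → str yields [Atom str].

Type
Prod
Prod × Atom
Prod × Atom × Atom
Atom × Atom × Atom
str × Atom × Atom
str × a × Atom
str × a × ( Type )
str × a × ( Prod )
str × a × ( Atom )
str × a × ( str )

[Type [Prod [Prod [Prod [Atom str]] × [Atom a]] × [Atom ( [Type [Prod [Atom str]]] )]]]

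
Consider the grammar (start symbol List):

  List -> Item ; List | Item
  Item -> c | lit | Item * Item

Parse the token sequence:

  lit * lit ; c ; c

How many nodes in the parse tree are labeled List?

3

[List [Item [Item lit] * [Item lit]] ; [List [Item c] ; [List [Item c]]]]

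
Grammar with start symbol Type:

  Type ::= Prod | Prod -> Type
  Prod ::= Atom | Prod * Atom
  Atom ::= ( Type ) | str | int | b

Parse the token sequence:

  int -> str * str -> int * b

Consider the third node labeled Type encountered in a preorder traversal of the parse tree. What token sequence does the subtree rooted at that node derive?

int * b

[Type [Prod [Atom int]] -> [Type [Prod [Prod [Atom str]] * [Atom str]] -> [Type [Prod [Prod [Atom int]] * [Atom b]]]]]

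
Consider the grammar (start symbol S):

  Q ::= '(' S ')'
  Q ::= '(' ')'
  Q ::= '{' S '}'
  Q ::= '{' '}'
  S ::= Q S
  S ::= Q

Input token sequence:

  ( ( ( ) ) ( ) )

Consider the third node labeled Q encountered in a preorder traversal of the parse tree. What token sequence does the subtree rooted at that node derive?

[S [Q ( [S [Q ( [S [Q ( )]] )] [S [Q ( )]]] )]]

( )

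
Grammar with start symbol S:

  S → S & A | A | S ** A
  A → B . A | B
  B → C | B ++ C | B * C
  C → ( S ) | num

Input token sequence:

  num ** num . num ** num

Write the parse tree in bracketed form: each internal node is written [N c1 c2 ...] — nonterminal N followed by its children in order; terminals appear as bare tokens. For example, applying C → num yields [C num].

S
S ** A
S ** A ** A
A ** A ** A
B ** A ** A
C ** A ** A
num ** A ** A
num ** B . A ** A
num ** C . A ** A
num ** num . A ** A
num ** num . B ** A
num ** num . C ** A
num ** num . num ** A
num ** num . num ** B
num ** num . num ** C
num ** num . num ** num

[S [S [S [A [B [C num]]]] ** [A [B [C num]] . [A [B [C num]]]]] ** [A [B [C num]]]]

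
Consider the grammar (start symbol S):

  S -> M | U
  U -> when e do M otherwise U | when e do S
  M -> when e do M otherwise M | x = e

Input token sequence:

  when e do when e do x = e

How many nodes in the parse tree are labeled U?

[S [U when e do [S [U when e do [S [M x = e]]]]]]

2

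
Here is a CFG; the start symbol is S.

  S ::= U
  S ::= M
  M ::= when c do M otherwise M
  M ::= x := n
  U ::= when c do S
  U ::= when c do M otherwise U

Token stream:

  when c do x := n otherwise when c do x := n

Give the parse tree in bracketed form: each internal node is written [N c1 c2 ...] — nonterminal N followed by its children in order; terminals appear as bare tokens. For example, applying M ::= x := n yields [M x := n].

S
U
when c do M otherwise U
when c do x := n otherwise U
when c do x := n otherwise when c do S
when c do x := n otherwise when c do M
when c do x := n otherwise when c do x := n

[S [U when c do [M x := n] otherwise [U when c do [S [M x := n]]]]]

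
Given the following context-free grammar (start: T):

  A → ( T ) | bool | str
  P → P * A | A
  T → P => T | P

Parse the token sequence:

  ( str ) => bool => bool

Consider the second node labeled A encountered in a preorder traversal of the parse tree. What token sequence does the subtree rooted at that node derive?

[T [P [A ( [T [P [A str]]] )]] => [T [P [A bool]] => [T [P [A bool]]]]]

str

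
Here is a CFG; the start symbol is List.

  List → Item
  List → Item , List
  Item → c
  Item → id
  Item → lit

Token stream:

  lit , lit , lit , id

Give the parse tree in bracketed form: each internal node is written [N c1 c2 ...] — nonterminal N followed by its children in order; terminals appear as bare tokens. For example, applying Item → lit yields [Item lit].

List
Item , List
lit , List
lit , Item , List
lit , lit , List
lit , lit , Item , List
lit , lit , lit , List
lit , lit , lit , Item
lit , lit , lit , id

[List [Item lit] , [List [Item lit] , [List [Item lit] , [List [Item id]]]]]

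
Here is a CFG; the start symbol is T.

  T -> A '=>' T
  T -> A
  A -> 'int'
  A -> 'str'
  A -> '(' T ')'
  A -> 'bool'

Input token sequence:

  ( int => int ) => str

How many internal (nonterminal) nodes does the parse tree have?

[T [A ( [T [A int] => [T [A int]]] )] => [T [A str]]]

8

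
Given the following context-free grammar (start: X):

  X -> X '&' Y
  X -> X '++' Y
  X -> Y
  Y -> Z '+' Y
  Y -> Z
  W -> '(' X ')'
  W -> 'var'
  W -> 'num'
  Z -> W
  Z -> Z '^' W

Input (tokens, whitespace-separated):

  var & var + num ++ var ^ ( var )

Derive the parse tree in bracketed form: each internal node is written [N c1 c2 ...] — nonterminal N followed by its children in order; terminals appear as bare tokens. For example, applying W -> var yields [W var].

[X [X [X [Y [Z [W var]]]] & [Y [Z [W var]] + [Y [Z [W num]]]]] ++ [Y [Z [Z [W var]] ^ [W ( [X [Y [Z [W var]]]] )]]]]

X
X ++ Y
X & Y ++ Y
Y & Y ++ Y
Z & Y ++ Y
W & Y ++ Y
var & Y ++ Y
var & Z + Y ++ Y
var & W + Y ++ Y
var & var + Y ++ Y
var & var + Z ++ Y
var & var + W ++ Y
var & var + num ++ Y
var & var + num ++ Z
var & var + num ++ Z ^ W
var & var + num ++ W ^ W
var & var + num ++ var ^ W
var & var + num ++ var ^ ( X )
var & var + num ++ var ^ ( Y )
var & var + num ++ var ^ ( Z )
var & var + num ++ var ^ ( W )
var & var + num ++ var ^ ( var )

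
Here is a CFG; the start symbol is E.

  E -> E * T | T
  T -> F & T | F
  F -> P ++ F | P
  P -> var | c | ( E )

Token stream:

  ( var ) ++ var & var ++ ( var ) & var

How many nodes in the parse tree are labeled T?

[E [T [F [P ( [E [T [F [P var]]]] )] ++ [F [P var]]] & [T [F [P var] ++ [F [P ( [E [T [F [P var]]]] )]]] & [T [F [P var]]]]]]

5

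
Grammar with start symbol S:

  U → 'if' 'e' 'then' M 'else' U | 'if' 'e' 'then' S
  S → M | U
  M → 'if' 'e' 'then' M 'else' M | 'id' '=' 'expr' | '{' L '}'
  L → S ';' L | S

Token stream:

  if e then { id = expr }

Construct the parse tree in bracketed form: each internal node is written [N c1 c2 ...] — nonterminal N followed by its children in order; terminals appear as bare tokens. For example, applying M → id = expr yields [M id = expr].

S
U
if e then S
if e then M
if e then { L }
if e then { S }
if e then { M }
if e then { id = expr }

[S [U if e then [S [M { [L [S [M id = expr]]] }]]]]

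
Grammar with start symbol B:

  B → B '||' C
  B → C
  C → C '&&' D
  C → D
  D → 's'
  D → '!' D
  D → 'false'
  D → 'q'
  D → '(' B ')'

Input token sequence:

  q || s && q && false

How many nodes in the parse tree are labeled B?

[B [B [C [D q]]] || [C [C [C [D s]] && [D q]] && [D false]]]

2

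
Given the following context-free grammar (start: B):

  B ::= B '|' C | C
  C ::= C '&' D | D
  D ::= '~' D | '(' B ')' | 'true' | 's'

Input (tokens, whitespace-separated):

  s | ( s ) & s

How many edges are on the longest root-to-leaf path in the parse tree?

7

[B [B [C [D s]]] | [C [C [D ( [B [C [D s]]] )]] & [D s]]]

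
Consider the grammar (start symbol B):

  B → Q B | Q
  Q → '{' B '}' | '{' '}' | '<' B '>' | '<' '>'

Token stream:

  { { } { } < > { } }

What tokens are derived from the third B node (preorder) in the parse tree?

{ } < > { }

[B [Q { [B [Q { }] [B [Q { }] [B [Q < >] [B [Q { }]]]]] }]]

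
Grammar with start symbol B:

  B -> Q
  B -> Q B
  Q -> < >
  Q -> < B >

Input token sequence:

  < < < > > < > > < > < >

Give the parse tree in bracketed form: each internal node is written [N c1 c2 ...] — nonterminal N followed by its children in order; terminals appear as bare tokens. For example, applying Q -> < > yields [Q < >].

B
Q B
< B > B
< Q B > B
< < B > B > B
< < Q > B > B
< < < > > B > B
< < < > > Q > B
< < < > > < > > B
< < < > > < > > Q B
< < < > > < > > < > B
< < < > > < > > < > Q
< < < > > < > > < > < >

[B [Q < [B [Q < [B [Q < >]] >] [B [Q < >]]] >] [B [Q < >] [B [Q < >]]]]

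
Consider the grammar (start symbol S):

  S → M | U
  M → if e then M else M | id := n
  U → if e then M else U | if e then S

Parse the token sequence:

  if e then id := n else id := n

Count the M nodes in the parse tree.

3

[S [M if e then [M id := n] else [M id := n]]]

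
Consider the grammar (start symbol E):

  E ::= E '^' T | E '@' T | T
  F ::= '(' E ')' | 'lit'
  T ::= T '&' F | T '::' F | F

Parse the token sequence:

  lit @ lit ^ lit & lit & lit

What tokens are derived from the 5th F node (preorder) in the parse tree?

[E [E [E [T [F lit]]] @ [T [F lit]]] ^ [T [T [T [F lit]] & [F lit]] & [F lit]]]

lit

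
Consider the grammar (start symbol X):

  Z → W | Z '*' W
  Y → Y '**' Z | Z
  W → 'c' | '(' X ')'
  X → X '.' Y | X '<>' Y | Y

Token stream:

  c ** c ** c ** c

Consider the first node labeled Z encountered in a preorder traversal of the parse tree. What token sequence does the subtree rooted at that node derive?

c

[X [Y [Y [Y [Y [Z [W c]]] ** [Z [W c]]] ** [Z [W c]]] ** [Z [W c]]]]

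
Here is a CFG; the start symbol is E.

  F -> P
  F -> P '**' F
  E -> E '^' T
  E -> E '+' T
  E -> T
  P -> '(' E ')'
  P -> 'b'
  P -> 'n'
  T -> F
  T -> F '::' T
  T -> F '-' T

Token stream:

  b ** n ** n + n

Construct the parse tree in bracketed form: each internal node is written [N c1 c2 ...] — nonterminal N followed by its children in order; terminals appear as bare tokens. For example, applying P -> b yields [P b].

E
E + T
T + T
F + T
P ** F + T
b ** F + T
b ** P ** F + T
b ** n ** F + T
b ** n ** P + T
b ** n ** n + T
b ** n ** n + F
b ** n ** n + P
b ** n ** n + n

[E [E [T [F [P b] ** [F [P n] ** [F [P n]]]]]] + [T [F [P n]]]]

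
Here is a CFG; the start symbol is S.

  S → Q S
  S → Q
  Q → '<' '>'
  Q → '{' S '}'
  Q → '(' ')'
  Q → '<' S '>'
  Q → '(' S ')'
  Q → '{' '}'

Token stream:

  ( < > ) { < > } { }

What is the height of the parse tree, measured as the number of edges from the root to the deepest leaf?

[S [Q ( [S [Q < >]] )] [S [Q { [S [Q < >]] }] [S [Q { }]]]]

5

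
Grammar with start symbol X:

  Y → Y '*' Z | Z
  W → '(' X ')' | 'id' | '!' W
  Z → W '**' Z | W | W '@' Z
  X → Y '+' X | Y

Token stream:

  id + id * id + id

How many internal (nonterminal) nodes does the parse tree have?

15

[X [Y [Z [W id]]] + [X [Y [Y [Z [W id]]] * [Z [W id]]] + [X [Y [Z [W id]]]]]]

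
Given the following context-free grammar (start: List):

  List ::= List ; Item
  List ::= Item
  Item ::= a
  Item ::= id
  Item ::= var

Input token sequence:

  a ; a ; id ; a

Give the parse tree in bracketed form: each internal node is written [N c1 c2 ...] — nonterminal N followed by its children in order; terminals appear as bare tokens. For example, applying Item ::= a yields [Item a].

List
List ; Item
List ; Item ; Item
List ; Item ; Item ; Item
Item ; Item ; Item ; Item
a ; Item ; Item ; Item
a ; a ; Item ; Item
a ; a ; id ; Item
a ; a ; id ; a

[List [List [List [List [Item a]] ; [Item a]] ; [Item id]] ; [Item a]]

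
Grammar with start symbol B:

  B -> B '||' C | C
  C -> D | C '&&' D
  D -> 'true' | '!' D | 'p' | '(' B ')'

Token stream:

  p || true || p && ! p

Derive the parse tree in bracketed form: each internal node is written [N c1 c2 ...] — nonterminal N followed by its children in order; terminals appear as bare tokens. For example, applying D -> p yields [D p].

[B [B [B [C [D p]]] || [C [D true]]] || [C [C [D p]] && [D ! [D p]]]]

B
B || C
B || C || C
C || C || C
D || C || C
p || C || C
p || D || C
p || true || C
p || true || C && D
p || true || D && D
p || true || p && D
p || true || p && ! D
p || true || p && ! p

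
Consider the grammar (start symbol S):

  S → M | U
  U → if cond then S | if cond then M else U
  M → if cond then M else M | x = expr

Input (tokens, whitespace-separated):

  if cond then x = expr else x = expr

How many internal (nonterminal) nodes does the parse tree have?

[S [M if cond then [M x = expr] else [M x = expr]]]

4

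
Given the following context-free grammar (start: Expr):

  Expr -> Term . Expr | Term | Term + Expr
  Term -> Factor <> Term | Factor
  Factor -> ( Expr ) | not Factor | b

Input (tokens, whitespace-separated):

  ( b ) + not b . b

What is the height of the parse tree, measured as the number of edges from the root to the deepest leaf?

6

[Expr [Term [Factor ( [Expr [Term [Factor b]]] )]] + [Expr [Term [Factor not [Factor b]]] . [Expr [Term [Factor b]]]]]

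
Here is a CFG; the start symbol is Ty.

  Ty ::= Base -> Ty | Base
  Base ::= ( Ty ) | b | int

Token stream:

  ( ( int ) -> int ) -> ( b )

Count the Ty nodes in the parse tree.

[Ty [Base ( [Ty [Base ( [Ty [Base int]] )] -> [Ty [Base int]]] )] -> [Ty [Base ( [Ty [Base b]] )]]]

6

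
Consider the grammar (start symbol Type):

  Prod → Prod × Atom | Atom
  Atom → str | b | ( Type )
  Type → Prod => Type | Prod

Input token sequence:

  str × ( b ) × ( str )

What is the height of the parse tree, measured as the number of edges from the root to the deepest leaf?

7

[Type [Prod [Prod [Prod [Atom str]] × [Atom ( [Type [Prod [Atom b]]] )]] × [Atom ( [Type [Prod [Atom str]]] )]]]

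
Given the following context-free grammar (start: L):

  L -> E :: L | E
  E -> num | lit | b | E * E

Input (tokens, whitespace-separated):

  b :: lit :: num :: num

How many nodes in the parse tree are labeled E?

[L [E b] :: [L [E lit] :: [L [E num] :: [L [E num]]]]]

4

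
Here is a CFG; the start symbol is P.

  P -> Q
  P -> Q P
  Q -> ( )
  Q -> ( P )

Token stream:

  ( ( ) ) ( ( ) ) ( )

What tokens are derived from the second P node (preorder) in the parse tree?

[P [Q ( [P [Q ( )]] )] [P [Q ( [P [Q ( )]] )] [P [Q ( )]]]]

( )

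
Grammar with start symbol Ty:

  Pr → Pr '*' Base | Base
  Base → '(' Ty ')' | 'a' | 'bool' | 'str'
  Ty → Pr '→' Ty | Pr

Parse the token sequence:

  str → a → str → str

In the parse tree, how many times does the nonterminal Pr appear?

4

[Ty [Pr [Base str]] → [Ty [Pr [Base a]] → [Ty [Pr [Base str]] → [Ty [Pr [Base str]]]]]]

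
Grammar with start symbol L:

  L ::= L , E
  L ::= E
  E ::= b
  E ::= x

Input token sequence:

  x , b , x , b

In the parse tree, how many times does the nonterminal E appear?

[L [L [L [L [E x]] , [E b]] , [E x]] , [E b]]

4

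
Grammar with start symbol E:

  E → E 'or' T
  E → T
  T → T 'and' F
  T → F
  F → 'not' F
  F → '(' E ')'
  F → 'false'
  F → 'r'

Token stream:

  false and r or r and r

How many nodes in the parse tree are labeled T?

4

[E [E [T [T [F false]] and [F r]]] or [T [T [F r]] and [F r]]]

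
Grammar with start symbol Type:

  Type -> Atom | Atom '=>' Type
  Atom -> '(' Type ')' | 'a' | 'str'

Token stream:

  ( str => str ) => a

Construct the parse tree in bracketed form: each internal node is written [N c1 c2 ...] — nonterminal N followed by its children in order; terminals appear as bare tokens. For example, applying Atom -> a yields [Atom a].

[Type [Atom ( [Type [Atom str] => [Type [Atom str]]] )] => [Type [Atom a]]]

Type
Atom => Type
( Type ) => Type
( Atom => Type ) => Type
( str => Type ) => Type
( str => Atom ) => Type
( str => str ) => Type
( str => str ) => Atom
( str => str ) => a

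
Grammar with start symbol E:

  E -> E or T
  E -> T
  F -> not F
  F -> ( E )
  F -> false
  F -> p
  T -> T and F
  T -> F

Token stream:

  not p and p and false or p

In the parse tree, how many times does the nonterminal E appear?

2

[E [E [T [T [T [F not [F p]]] and [F p]] and [F false]]] or [T [F p]]]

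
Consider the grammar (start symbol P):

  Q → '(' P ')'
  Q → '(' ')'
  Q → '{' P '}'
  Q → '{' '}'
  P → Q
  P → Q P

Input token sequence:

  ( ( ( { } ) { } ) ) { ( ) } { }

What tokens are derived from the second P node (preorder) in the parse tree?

[P [Q ( [P [Q ( [P [Q ( [P [Q { }]] )] [P [Q { }]]] )]] )] [P [Q { [P [Q ( )]] }] [P [Q { }]]]]

( ( { } ) { } )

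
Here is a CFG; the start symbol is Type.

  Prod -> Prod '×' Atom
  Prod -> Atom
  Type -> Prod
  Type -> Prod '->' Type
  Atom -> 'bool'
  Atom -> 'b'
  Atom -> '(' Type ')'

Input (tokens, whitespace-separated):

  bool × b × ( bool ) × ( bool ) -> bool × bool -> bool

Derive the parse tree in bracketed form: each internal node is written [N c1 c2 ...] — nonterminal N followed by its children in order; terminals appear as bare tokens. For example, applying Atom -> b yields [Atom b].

Type
Prod -> Type
Prod × Atom -> Type
Prod × Atom × Atom -> Type
Prod × Atom × Atom × Atom -> Type
Atom × Atom × Atom × Atom -> Type
bool × Atom × Atom × Atom -> Type
bool × b × Atom × Atom -> Type
bool × b × ( Type ) × Atom -> Type
bool × b × ( Prod ) × Atom -> Type
bool × b × ( Atom ) × Atom -> Type
bool × b × ( bool ) × Atom -> Type
bool × b × ( bool ) × ( Type ) -> Type
bool × b × ( bool ) × ( Prod ) -> Type
bool × b × ( bool ) × ( Atom ) -> Type
bool × b × ( bool ) × ( bool ) -> Type
bool × b × ( bool ) × ( bool ) -> Prod -> Type
bool × b × ( bool ) × ( bool ) -> Prod × Atom -> Type
bool × b × ( bool ) × ( bool ) -> Atom × Atom -> Type
bool × b × ( bool ) × ( bool ) -> bool × Atom -> Type
bool × b × ( bool ) × ( bool ) -> bool × bool -> Type
bool × b × ( bool ) × ( bool ) -> bool × bool -> Prod
bool × b × ( bool ) × ( bool ) -> bool × bool -> Atom
bool × b × ( bool ) × ( bool ) -> bool × bool -> bool

[Type [Prod [Prod [Prod [Prod [Atom bool]] × [Atom b]] × [Atom ( [Type [Prod [Atom bool]]] )]] × [Atom ( [Type [Prod [Atom bool]]] )]] -> [Type [Prod [Prod [Atom bool]] × [Atom bool]] -> [Type [Prod [Atom bool]]]]]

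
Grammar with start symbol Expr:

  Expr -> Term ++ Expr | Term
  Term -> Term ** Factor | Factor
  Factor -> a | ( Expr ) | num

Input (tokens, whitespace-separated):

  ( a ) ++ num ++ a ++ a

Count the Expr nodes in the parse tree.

[Expr [Term [Factor ( [Expr [Term [Factor a]]] )]] ++ [Expr [Term [Factor num]] ++ [Expr [Term [Factor a]] ++ [Expr [Term [Factor a]]]]]]

5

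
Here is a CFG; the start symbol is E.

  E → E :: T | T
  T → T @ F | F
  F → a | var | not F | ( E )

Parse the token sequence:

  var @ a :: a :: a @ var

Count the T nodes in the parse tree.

[E [E [E [T [T [F var]] @ [F a]]] :: [T [F a]]] :: [T [T [F a]] @ [F var]]]

5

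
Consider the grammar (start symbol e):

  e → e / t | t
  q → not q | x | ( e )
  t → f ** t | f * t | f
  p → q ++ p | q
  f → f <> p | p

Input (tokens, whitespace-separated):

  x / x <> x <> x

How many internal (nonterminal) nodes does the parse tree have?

16

[e [e [t [f [p [q x]]]]] / [t [f [f [f [p [q x]]] <> [p [q x]]] <> [p [q x]]]]]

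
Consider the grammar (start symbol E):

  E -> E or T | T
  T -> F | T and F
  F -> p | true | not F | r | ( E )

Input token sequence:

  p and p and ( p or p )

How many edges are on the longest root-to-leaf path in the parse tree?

[E [T [T [T [F p]] and [F p]] and [F ( [E [E [T [F p]]] or [T [F p]]] )]]]

7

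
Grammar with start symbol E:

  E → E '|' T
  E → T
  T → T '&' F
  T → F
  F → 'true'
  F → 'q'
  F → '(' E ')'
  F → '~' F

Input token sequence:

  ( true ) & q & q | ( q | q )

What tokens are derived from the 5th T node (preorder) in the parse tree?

( q | q )

[E [E [T [T [T [F ( [E [T [F true]]] )]] & [F q]] & [F q]]] | [T [F ( [E [E [T [F q]]] | [T [F q]]] )]]]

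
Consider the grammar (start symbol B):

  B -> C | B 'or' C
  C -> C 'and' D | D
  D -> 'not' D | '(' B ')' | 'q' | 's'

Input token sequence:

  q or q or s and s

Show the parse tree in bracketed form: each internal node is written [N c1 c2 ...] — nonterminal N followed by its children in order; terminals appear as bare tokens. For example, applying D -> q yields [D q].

B
B or C
B or C or C
C or C or C
D or C or C
q or C or C
q or D or C
q or q or C
q or q or C and D
q or q or D and D
q or q or s and D
q or q or s and s

[B [B [B [C [D q]]] or [C [D q]]] or [C [C [D s]] and [D s]]]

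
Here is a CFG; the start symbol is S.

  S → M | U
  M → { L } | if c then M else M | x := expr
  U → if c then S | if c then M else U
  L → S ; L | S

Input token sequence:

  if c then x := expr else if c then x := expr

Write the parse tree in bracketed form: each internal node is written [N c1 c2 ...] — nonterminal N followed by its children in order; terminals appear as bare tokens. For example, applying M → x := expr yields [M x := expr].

S
U
if c then M else U
if c then x := expr else U
if c then x := expr else if c then S
if c then x := expr else if c then M
if c then x := expr else if c then x := expr

[S [U if c then [M x := expr] else [U if c then [S [M x := expr]]]]]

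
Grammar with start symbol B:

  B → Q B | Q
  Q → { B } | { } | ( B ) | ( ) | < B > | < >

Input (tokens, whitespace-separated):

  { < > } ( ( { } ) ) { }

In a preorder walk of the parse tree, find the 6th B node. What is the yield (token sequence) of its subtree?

{ }

[B [Q { [B [Q < >]] }] [B [Q ( [B [Q ( [B [Q { }]] )]] )] [B [Q { }]]]]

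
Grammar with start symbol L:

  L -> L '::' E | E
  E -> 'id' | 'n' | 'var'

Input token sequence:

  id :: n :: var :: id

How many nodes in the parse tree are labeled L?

4

[L [L [L [L [E id]] :: [E n]] :: [E var]] :: [E id]]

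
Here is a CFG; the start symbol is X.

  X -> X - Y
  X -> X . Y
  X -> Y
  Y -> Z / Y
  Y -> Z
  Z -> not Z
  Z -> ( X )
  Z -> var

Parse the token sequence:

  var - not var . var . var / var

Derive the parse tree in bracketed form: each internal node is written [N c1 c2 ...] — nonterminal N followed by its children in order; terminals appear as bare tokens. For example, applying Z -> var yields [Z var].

X
X . Y
X . Y . Y
X - Y . Y . Y
Y - Y . Y . Y
Z - Y . Y . Y
var - Y . Y . Y
var - Z . Y . Y
var - not Z . Y . Y
var - not var . Y . Y
var - not var . Z . Y
var - not var . var . Y
var - not var . var . Z / Y
var - not var . var . var / Y
var - not var . var . var / Z
var - not var . var . var / var

[X [X [X [X [Y [Z var]]] - [Y [Z not [Z var]]]] . [Y [Z var]]] . [Y [Z var] / [Y [Z var]]]]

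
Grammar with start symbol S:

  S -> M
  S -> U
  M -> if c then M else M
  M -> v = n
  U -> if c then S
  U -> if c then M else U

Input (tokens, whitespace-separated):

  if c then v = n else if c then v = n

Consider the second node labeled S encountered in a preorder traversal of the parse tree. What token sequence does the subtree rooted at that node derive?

v = n

[S [U if c then [M v = n] else [U if c then [S [M v = n]]]]]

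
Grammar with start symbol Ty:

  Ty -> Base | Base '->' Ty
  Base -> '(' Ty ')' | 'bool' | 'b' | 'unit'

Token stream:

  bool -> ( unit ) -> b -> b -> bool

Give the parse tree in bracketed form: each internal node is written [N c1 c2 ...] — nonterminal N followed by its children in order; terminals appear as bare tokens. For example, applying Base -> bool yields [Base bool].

[Ty [Base bool] -> [Ty [Base ( [Ty [Base unit]] )] -> [Ty [Base b] -> [Ty [Base b] -> [Ty [Base bool]]]]]]

Ty
Base -> Ty
bool -> Ty
bool -> Base -> Ty
bool -> ( Ty ) -> Ty
bool -> ( Base ) -> Ty
bool -> ( unit ) -> Ty
bool -> ( unit ) -> Base -> Ty
bool -> ( unit ) -> b -> Ty
bool -> ( unit ) -> b -> Base -> Ty
bool -> ( unit ) -> b -> b -> Ty
bool -> ( unit ) -> b -> b -> Base
bool -> ( unit ) -> b -> b -> bool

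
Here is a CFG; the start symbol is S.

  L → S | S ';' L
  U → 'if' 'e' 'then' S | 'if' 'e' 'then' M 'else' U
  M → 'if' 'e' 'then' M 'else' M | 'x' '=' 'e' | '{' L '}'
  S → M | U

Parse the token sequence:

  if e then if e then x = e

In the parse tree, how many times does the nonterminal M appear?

1

[S [U if e then [S [U if e then [S [M x = e]]]]]]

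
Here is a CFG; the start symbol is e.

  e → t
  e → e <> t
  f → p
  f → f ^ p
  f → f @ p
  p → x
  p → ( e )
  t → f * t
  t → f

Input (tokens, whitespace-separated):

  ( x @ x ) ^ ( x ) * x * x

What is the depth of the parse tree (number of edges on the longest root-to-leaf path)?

10

[e [t [f [f [p ( [e [t [f [f [p x]] @ [p x]]]] )]] ^ [p ( [e [t [f [p x]]]] )]] * [t [f [p x]] * [t [f [p x]]]]]]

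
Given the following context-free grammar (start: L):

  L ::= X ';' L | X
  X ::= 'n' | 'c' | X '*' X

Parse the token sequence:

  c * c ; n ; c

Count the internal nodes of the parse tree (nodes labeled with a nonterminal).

8

[L [X [X c] * [X c]] ; [L [X n] ; [L [X c]]]]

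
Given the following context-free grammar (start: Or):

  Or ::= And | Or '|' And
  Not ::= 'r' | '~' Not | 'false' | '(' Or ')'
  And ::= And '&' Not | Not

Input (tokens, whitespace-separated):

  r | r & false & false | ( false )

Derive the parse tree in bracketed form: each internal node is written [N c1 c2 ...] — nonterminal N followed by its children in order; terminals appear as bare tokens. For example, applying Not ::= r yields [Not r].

Or
Or | And
Or | And | And
And | And | And
Not | And | And
r | And | And
r | And & Not | And
r | And & Not & Not | And
r | Not & Not & Not | And
r | r & Not & Not | And
r | r & false & Not | And
r | r & false & false | And
r | r & false & false | Not
r | r & false & false | ( Or )
r | r & false & false | ( And )
r | r & false & false | ( Not )
r | r & false & false | ( false )

[Or [Or [Or [And [Not r]]] | [And [And [And [Not r]] & [Not false]] & [Not false]]] | [And [Not ( [Or [And [Not false]]] )]]]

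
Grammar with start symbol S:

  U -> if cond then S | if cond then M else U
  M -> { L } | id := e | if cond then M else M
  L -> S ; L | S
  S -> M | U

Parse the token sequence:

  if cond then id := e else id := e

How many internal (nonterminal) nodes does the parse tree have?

[S [M if cond then [M id := e] else [M id := e]]]

4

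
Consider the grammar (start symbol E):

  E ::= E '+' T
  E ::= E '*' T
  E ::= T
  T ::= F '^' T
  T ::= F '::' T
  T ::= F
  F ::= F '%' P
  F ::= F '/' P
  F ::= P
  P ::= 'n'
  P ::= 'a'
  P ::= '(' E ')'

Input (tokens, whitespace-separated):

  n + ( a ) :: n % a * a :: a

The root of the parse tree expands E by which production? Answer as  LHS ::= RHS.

[E [E [E [T [F [P n]]]] + [T [F [P ( [E [T [F [P a]]]] )]] :: [T [F [F [P n]] % [P a]]]]] * [T [F [P a]] :: [T [F [P a]]]]]

E ::= E '*' T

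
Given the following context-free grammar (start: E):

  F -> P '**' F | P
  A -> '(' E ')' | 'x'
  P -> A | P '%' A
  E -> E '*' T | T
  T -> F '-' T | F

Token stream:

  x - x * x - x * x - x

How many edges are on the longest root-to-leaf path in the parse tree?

8

[E [E [E [T [F [P [A x]]] - [T [F [P [A x]]]]]] * [T [F [P [A x]]] - [T [F [P [A x]]]]]] * [T [F [P [A x]]] - [T [F [P [A x]]]]]]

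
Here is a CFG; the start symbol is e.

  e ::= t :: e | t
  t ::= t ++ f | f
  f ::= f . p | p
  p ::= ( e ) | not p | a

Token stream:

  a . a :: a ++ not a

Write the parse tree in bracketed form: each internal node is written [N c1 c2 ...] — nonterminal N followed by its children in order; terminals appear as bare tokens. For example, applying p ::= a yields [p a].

[e [t [f [f [p a]] . [p a]]] :: [e [t [t [f [p a]]] ++ [f [p not [p a]]]]]]

e
t :: e
f :: e
f . p :: e
p . p :: e
a . p :: e
a . a :: e
a . a :: t
a . a :: t ++ f
a . a :: f ++ f
a . a :: p ++ f
a . a :: a ++ f
a . a :: a ++ p
a . a :: a ++ not p
a . a :: a ++ not a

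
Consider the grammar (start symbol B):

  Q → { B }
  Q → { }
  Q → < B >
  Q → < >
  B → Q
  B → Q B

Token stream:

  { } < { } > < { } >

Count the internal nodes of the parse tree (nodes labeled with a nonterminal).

10

[B [Q { }] [B [Q < [B [Q { }]] >] [B [Q < [B [Q { }]] >]]]]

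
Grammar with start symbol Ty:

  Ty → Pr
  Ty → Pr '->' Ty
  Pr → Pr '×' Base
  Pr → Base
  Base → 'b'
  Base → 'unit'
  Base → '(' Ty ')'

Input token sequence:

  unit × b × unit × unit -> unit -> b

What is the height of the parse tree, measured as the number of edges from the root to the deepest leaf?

[Ty [Pr [Pr [Pr [Pr [Base unit]] × [Base b]] × [Base unit]] × [Base unit]] -> [Ty [Pr [Base unit]] -> [Ty [Pr [Base b]]]]]

6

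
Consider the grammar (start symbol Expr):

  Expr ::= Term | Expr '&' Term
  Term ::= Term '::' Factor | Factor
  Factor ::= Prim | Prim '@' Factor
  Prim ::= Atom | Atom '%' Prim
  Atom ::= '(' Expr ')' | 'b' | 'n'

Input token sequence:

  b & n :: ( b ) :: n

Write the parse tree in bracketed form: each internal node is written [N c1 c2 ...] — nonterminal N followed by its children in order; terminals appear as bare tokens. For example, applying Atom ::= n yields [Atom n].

[Expr [Expr [Term [Factor [Prim [Atom b]]]]] & [Term [Term [Term [Factor [Prim [Atom n]]]] :: [Factor [Prim [Atom ( [Expr [Term [Factor [Prim [Atom b]]]]] )]]]] :: [Factor [Prim [Atom n]]]]]

Expr
Expr & Term
Term & Term
Factor & Term
Prim & Term
Atom & Term
b & Term
b & Term :: Factor
b & Term :: Factor :: Factor
b & Factor :: Factor :: Factor
b & Prim :: Factor :: Factor
b & Atom :: Factor :: Factor
b & n :: Factor :: Factor
b & n :: Prim :: Factor
b & n :: Atom :: Factor
b & n :: ( Expr ) :: Factor
b & n :: ( Term ) :: Factor
b & n :: ( Factor ) :: Factor
b & n :: ( Prim ) :: Factor
b & n :: ( Atom ) :: Factor
b & n :: ( b ) :: Factor
b & n :: ( b ) :: Prim
b & n :: ( b ) :: Atom
b & n :: ( b ) :: n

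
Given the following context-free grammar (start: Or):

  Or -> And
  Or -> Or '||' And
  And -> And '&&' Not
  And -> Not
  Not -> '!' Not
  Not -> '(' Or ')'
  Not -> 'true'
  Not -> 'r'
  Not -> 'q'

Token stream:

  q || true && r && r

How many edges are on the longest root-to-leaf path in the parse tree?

[Or [Or [And [Not q]]] || [And [And [And [Not true]] && [Not r]] && [Not r]]]

5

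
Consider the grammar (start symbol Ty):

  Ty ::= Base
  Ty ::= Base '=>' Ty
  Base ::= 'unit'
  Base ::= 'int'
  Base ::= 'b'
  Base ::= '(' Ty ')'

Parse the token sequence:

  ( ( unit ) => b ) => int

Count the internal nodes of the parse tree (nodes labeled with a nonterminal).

10

[Ty [Base ( [Ty [Base ( [Ty [Base unit]] )] => [Ty [Base b]]] )] => [Ty [Base int]]]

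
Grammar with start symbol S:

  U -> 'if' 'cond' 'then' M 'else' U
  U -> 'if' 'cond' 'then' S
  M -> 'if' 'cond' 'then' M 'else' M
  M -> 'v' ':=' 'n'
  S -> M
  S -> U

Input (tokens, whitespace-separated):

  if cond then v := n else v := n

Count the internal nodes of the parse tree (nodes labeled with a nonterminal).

4

[S [M if cond then [M v := n] else [M v := n]]]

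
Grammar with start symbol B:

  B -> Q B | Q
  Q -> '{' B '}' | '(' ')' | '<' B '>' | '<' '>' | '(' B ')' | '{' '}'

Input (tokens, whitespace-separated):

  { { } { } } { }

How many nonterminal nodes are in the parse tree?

8

[B [Q { [B [Q { }] [B [Q { }]]] }] [B [Q { }]]]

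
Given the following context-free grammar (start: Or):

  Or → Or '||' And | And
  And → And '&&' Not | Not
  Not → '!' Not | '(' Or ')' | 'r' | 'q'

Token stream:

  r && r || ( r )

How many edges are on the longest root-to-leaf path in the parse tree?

[Or [Or [And [And [Not r]] && [Not r]]] || [And [Not ( [Or [And [Not r]]] )]]]

6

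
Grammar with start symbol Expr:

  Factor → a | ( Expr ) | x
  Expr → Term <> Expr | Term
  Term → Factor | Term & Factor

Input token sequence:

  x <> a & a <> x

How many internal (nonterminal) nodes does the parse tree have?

[Expr [Term [Factor x]] <> [Expr [Term [Term [Factor a]] & [Factor a]] <> [Expr [Term [Factor x]]]]]

11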